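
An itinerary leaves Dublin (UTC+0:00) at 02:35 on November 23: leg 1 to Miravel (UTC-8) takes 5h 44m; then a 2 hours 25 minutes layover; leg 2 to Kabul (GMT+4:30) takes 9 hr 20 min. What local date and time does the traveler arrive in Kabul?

Dublin is at UTC+0, so departure is already 02:35 UTC on Nov 23.
Add 5 hours and 44 minutes leg 1 → 08:19 UTC.
Add 2 hours 25 minutes layover in Miravel → 10:44 UTC.
Add 9 hours and 20 minutes leg 2 → 20:04 UTC.
Kabul is UTC+4:30, so local arrival = 20:04 + 4:30 = 00:34 on Nov 24.

00:34 on November 24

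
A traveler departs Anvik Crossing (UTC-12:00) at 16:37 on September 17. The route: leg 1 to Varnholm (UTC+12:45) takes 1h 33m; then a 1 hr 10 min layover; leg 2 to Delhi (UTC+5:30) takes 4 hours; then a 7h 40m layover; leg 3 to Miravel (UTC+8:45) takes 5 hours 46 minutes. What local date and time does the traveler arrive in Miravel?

09:31 on September 19

Convert departure to UTC: 16:37 + 12:00 = 04:37 UTC on Sep 18.
Add 1 hour and 33 minutes leg 1 → 06:10 UTC.
Add 1 hour and 10 minutes layover in Varnholm → 07:20 UTC.
Add 4 hours leg 2 → 11:20 UTC.
Add 7 hours and 40 minutes layover in Delhi → 19:00 UTC.
Add 5 hours 46 minutes leg 3 → 00:46 UTC (Sep 19).
Miravel is UTC+8:45, so local arrival = 00:46 + 8:45 = 09:31 on Sep 19.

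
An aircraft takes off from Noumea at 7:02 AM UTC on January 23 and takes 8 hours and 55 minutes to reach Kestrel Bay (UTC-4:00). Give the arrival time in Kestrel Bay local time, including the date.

11:57 AM on January 23

Departure is given in UTC: 7:02 AM on Jan 23.
Add 8 hours and 55 minutes → 3:57 PM UTC.
Kestrel Bay is UTC−4:00: 3:57 PM − 4:00 = 11:57 AM on Jan 23.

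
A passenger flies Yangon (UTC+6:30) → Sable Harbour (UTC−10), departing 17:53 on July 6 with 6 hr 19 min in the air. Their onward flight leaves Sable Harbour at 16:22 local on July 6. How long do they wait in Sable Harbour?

Convert departure to UTC: 17:53 − 6:30 = 11:23 UTC on Jul 6.
Add 6 hours 19 minutes flight time → 17:42 UTC.
Sable Harbour is UTC−10:00, so local arrival = 17:42 − 10:00 = 07:42 on Jul 6.
Layover = 16:22 − 07:42 = 8 hours 40 minutes.

8 hours 40 minutes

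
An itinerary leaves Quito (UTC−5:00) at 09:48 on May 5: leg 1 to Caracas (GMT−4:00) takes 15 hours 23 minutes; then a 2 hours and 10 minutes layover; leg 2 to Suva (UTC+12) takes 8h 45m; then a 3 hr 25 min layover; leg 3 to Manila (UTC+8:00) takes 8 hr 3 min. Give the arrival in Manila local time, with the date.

12:34 on May 7

Convert departure to UTC: 09:48 + 5:00 = 14:48 UTC on May 5.
Add 15 hours 23 minutes leg 1 → 06:11 UTC (May 6).
Add 2 hours 10 minutes layover in Caracas → 08:21 UTC.
Add 8 hours 45 minutes leg 2 → 17:06 UTC.
Add 3 hours 25 minutes layover in Suva → 20:31 UTC.
Add 8 hours and 3 minutes leg 3 → 04:34 UTC (May 7).
Manila is UTC+8:00, so local arrival = 04:34 + 8:00 = 12:34 on May 7.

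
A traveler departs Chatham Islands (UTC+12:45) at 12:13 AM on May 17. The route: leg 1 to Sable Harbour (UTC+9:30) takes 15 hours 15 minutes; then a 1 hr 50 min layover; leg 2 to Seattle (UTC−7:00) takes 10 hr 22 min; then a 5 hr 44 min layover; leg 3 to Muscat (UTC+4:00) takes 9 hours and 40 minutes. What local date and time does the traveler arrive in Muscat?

Convert departure to UTC: 12:13 AM − 12:45 = 11:28 AM UTC on May 16.
Add 15 hours and 15 minutes leg 1 → 2:43 AM UTC (May 17).
Add 1 hour and 50 minutes layover in Sable Harbour → 4:33 AM UTC.
Add 10 hours 22 minutes leg 2 → 2:55 PM UTC.
Add 5 hours and 44 minutes layover in Seattle → 8:39 PM UTC.
Add 9 hours and 40 minutes leg 3 → 6:19 AM UTC (May 18).
Muscat is UTC+4:00, so local arrival = 6:19 AM + 4:00 = 10:19 AM on May 18.

10:19 AM on May 18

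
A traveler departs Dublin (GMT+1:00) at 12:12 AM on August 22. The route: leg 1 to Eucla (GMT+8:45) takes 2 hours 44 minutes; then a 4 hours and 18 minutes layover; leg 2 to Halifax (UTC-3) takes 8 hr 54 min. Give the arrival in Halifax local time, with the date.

12:08 PM on Aug 22

Convert departure to UTC: 12:12 AM − 1:00 = 11:12 PM UTC on Aug 21.
Add 2 hours and 44 minutes leg 1 → 1:56 AM UTC (Aug 22).
Add 4 hours 18 minutes layover in Eucla → 6:14 AM UTC.
Add 8 hours 54 minutes leg 2 → 3:08 PM UTC.
Halifax is UTC−3:00, so local arrival = 3:08 PM − 3:00 = 12:08 PM on Aug 22.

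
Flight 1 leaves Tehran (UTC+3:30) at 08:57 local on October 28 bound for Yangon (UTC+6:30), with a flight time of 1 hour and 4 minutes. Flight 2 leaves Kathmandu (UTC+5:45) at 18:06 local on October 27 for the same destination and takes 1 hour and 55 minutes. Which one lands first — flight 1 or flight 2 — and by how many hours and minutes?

the second, by 16 hours 15 minutes

Flight 1 in UTC: 08:57 − 3:30 = 05:27 on Oct 28.
+1 hour 4 minutes → arrive 06:31 UTC on Oct 28.
Flight 2 in UTC: 18:06 − 5:45 = 12:21 on Oct 27.
+1 hour 55 minutes → arrive 14:16 UTC on Oct 27.
Flight 2 lands earlier by 16 hours 15 minutes.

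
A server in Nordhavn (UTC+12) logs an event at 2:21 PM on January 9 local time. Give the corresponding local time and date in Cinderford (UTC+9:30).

11:51 AM on January 9

In UTC: 2:21 PM − 12:00 = 2:21 AM on Jan 9.
Cinderford is UTC+9:30: 2:21 AM + 9:30 = 11:51 AM on Jan 9.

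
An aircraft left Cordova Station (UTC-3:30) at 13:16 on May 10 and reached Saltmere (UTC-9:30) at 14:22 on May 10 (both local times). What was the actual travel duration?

Saltmere is 6:00 behind Cordova Station.
Clock-face elapsed time (ignoring zones) is 1 hour 6 minutes.
Actual elapsed = 1 hour 6 minutes + 6:00 = 7 hours 6 minutes.

7 hours 6 minutes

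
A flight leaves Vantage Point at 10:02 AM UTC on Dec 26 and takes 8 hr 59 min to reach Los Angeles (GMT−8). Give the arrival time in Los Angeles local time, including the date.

11:01 AM on December 26

Departure is given in UTC: 10:02 AM on Dec 26.
Add 8 hours 59 minutes → 7:01 PM UTC.
Los Angeles is UTC−8:00: 7:01 PM − 8:00 = 11:01 AM on Dec 26.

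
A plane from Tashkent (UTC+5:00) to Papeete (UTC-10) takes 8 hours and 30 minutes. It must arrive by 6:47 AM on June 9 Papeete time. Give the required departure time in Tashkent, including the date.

1:17 PM on Jun 9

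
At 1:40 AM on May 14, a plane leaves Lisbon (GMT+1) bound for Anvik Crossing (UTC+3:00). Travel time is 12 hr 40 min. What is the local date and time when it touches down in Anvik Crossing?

4:20 PM on May 14

Anvik Crossing is 2:00 ahead of Lisbon.
After 12 hours and 40 minutes it is 2:20 PM in Lisbon.
Shift by the zone difference: 2:20 PM + 2:00 = 4:20 PM on May 14 in Anvik Crossing.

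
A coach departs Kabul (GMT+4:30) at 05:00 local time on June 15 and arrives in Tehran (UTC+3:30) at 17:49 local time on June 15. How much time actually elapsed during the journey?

Tehran is 1:00 behind Kabul.
Clock-face elapsed time (ignoring zones) is 12 hours 49 minutes.
Actual elapsed = 12 hours 49 minutes + 1:00 = 13 hours 49 minutes.

13 hours 49 minutes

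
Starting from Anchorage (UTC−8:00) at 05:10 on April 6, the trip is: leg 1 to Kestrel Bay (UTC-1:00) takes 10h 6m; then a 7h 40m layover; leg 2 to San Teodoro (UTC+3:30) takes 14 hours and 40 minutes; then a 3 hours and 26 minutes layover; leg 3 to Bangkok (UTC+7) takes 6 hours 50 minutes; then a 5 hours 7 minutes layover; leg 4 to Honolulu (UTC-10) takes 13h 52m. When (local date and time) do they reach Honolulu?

Convert departure to UTC: 05:10 + 8:00 = 13:10 UTC on Apr 6.
Add 10 hours 6 minutes leg 1 → 23:16 UTC.
Add 7 hours and 40 minutes layover in Kestrel Bay → 06:56 UTC (Apr 7).
Add 14 hours and 40 minutes leg 2 → 21:36 UTC.
Add 3 hours and 26 minutes layover in San Teodoro → 01:02 UTC (Apr 8).
Add 6 hours and 50 minutes leg 3 → 07:52 UTC.
Add 5 hours 7 minutes layover in Bangkok → 12:59 UTC.
Add 13 hours 52 minutes leg 4 → 02:51 UTC (Apr 9).
Honolulu is UTC−10:00, so local arrival = 02:51 − 10:00 = 16:51 on Apr 8.

16:51 on April 8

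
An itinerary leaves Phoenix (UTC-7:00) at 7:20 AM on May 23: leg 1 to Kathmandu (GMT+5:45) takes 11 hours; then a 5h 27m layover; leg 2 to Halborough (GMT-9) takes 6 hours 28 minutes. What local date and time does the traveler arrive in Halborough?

Convert departure to UTC: 7:20 AM + 7:00 = 2:20 PM UTC on May 23.
Add 11 hours leg 1 → 1:20 AM UTC (May 24).
Add 5 hours and 27 minutes layover in Kathmandu → 6:47 AM UTC.
Add 6 hours 28 minutes leg 2 → 1:15 PM UTC.
Halborough is UTC−9:00, so local arrival = 1:15 PM − 9:00 = 4:15 AM on May 24.

4:15 AM on May 24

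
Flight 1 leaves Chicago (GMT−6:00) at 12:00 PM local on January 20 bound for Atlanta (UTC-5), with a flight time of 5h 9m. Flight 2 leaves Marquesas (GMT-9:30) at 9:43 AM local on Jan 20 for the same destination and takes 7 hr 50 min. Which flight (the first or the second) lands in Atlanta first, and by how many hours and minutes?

Flight 1 in UTC: 12:00 PM + 6:00 = 6:00 PM on Jan 20.
+5 hours and 9 minutes → arrive 11:09 PM UTC on Jan 20.
Flight 2 in UTC: 9:43 AM + 9:30 = 7:13 PM on Jan 20.
+7 hours and 50 minutes → arrive 3:03 AM UTC on Jan 21.
Flight 1 lands earlier by 3 hours 54 minutes.

the first, by 3 hours 54 minutes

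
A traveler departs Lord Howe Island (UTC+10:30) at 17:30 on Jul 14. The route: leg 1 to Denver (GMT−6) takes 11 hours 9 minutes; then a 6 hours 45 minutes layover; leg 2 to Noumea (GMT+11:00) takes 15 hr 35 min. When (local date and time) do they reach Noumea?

03:29 on July 16

Convert departure to UTC: 17:30 − 10:30 = 07:00 UTC on Jul 14.
Add 11 hours and 9 minutes leg 1 → 18:09 UTC.
Add 6 hours and 45 minutes layover in Denver → 00:54 UTC (Jul 15).
Add 15 hours and 35 minutes leg 2 → 16:29 UTC.
Noumea is UTC+11:00, so local arrival = 16:29 + 11:00 = 03:29 on Jul 16.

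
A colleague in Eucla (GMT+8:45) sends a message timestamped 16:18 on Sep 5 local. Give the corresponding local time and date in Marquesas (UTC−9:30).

Marquesas is 18:15 behind Eucla.
Shift by the zone difference: 16:18 − 18:15 = 22:03 on Sep 4 in Marquesas.

22:03 on Sep 4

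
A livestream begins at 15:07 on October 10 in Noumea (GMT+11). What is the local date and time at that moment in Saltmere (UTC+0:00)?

In UTC: 15:07 − 11:00 = 04:07 on Oct 10.
Saltmere is UTC+0, so it is 04:07 on Oct 10.

04:07 on Oct 10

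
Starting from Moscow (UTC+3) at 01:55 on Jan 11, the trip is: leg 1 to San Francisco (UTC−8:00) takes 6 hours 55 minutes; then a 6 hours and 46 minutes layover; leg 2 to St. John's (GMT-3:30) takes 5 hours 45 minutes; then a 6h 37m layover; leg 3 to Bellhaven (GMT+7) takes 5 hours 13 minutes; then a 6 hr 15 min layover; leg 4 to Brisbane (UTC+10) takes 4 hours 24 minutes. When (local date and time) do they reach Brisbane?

02:50 on January 13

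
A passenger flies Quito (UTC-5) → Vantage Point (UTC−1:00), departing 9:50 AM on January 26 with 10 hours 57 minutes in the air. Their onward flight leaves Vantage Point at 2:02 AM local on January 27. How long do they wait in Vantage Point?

Convert departure to UTC: 9:50 AM + 5:00 = 2:50 PM UTC on Jan 26.
Add 10 hours and 57 minutes flight time → 1:47 AM UTC (Jan 27).
Vantage Point is UTC−1:00, so local arrival = 1:47 AM − 1:00 = 12:47 AM on Jan 27.
Layover = 2:02 AM − 12:47 AM = 1 hour 15 minutes.

1 hour 15 minutes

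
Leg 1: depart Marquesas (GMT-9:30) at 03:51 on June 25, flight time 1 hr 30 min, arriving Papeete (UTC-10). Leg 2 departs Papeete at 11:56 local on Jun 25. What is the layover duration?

Convert departure to UTC: 03:51 + 9:30 = 13:21 UTC on Jun 25.
Add 1 hour 30 minutes flight time → 14:51 UTC.
Papeete is UTC−10:00, so local arrival = 14:51 − 10:00 = 04:51 on Jun 25.
Layover = 11:56 − 04:51 = 7 hours 5 minutes.

7 hours 5 minutes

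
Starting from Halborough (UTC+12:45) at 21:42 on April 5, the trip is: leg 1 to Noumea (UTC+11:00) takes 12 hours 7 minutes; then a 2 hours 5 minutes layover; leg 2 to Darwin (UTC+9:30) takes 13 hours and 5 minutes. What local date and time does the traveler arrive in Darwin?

21:44 on April 6

Convert departure to UTC: 21:42 − 12:45 = 08:57 UTC on Apr 5.
Add 12 hours 7 minutes leg 1 → 21:04 UTC.
Add 2 hours and 5 minutes layover in Noumea → 23:09 UTC.
Add 13 hours and 5 minutes leg 2 → 12:14 UTC (Apr 6).
Darwin is UTC+9:30, so local arrival = 12:14 + 9:30 = 21:44 on Apr 6.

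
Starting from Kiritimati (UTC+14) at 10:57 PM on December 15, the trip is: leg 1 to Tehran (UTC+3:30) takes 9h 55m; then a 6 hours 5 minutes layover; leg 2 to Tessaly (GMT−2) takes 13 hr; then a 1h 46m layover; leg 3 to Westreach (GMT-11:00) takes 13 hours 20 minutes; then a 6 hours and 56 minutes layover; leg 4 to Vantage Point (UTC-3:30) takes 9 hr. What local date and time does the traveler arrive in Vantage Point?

5:29 PM on Dec 17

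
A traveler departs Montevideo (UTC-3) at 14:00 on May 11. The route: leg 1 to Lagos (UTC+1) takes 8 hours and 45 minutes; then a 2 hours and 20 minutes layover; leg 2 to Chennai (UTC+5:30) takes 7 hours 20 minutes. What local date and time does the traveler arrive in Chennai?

16:55 on May 12

Convert departure to UTC: 14:00 + 3:00 = 17:00 UTC on May 11.
Add 8 hours 45 minutes leg 1 → 01:45 UTC (May 12).
Add 2 hours and 20 minutes layover in Lagos → 04:05 UTC.
Add 7 hours and 20 minutes leg 2 → 11:25 UTC.
Chennai is UTC+5:30, so local arrival = 11:25 + 5:30 = 16:55 on May 12.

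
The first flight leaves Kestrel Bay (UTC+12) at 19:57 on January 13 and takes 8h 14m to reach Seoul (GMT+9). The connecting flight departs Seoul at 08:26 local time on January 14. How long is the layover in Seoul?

Convert departure to UTC: 19:57 − 12:00 = 07:57 UTC on Jan 13.
Add 8 hours 14 minutes flight time → 16:11 UTC.
Seoul is UTC+9:00, so local arrival = 16:11 + 9:00 = 01:11 on Jan 14.
Layover = 08:26 − 01:11 = 7 hours 15 minutes.

7 hours 15 minutes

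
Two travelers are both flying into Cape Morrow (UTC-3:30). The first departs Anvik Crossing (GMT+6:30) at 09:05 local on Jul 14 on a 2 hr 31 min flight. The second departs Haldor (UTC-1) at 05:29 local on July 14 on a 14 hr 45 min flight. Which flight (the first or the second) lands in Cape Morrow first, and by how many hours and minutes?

the first, by 16 hours 8 minutes

Flight 1 in UTC: 09:05 − 6:30 = 02:35 on Jul 14.
+2 hours and 31 minutes → arrive 05:06 UTC on Jul 14.
Flight 2 in UTC: 05:29 + 1:00 = 06:29 on Jul 14.
+14 hours 45 minutes → arrive 21:14 UTC on Jul 14.
Flight 1 lands earlier by 16 hours 8 minutes.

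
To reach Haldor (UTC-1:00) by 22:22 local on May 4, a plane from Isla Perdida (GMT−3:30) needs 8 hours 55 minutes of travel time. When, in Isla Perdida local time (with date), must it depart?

Target arrival in UTC: 22:22 + 1:00 = 23:22 on May 4.
Subtract 8 hours and 55 minutes → departure 14:27 UTC on May 4.
Isla Perdida is UTC−3:30: 14:27 − 3:30 = 10:57 on May 4.

10:57 on May 4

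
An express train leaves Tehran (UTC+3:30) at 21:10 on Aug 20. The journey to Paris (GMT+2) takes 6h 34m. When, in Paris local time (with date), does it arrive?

Paris is 1:30 behind Tehran.
After 6 hours 34 minutes it is 03:44 (Aug 21) in Tehran.
Shift by the zone difference: 03:44 − 1:30 = 02:14 on Aug 21 in Paris.

02:14 on August 21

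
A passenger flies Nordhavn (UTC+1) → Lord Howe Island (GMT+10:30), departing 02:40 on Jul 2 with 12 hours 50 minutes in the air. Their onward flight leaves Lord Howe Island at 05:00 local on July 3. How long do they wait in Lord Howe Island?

Convert departure to UTC: 02:40 − 1:00 = 01:40 UTC on Jul 2.
Add 12 hours and 50 minutes flight time → 14:30 UTC.
Lord Howe Island is UTC+10:30, so local arrival = 14:30 + 10:30 = 01:00 on Jul 3.
Layover = 05:00 − 01:00 = 4 hours.

4 hours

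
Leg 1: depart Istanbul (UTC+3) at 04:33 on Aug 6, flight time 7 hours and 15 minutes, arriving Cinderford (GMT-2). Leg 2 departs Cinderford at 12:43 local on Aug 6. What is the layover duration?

Convert departure to UTC: 04:33 − 3:00 = 01:33 UTC on Aug 6.
Add 7 hours and 15 minutes flight time → 08:48 UTC.
Cinderford is UTC−2:00, so local arrival = 08:48 − 2:00 = 06:48 on Aug 6.
Layover = 12:43 − 06:48 = 5 hours 55 minutes.

5 hours 55 minutes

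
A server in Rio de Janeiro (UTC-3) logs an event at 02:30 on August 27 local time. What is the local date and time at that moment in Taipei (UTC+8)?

13:30 on August 27

In UTC: 02:30 + 3:00 = 05:30 on Aug 27.
Taipei is UTC+8:00: 05:30 + 8:00 = 13:30 on Aug 27.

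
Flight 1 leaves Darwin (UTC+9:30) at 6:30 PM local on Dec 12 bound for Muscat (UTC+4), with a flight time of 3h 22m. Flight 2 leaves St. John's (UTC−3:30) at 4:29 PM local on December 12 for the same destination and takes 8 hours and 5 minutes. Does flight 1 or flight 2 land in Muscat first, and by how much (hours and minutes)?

the first, by 15 hours 42 minutes

Flight 1 in UTC: 6:30 PM − 9:30 = 9:00 AM on Dec 12.
+3 hours and 22 minutes → arrive 12:22 PM UTC on Dec 12.
Flight 2 in UTC: 4:29 PM + 3:30 = 7:59 PM on Dec 12.
+8 hours 5 minutes → arrive 4:04 AM UTC on Dec 13.
Flight 1 lands earlier by 15 hours 42 minutes.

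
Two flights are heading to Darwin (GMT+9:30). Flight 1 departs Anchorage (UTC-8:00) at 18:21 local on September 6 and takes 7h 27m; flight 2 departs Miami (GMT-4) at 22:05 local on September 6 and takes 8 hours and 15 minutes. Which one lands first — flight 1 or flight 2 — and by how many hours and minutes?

Flight 1 in UTC: 18:21 + 8:00 = 02:21 on Sep 7.
+7 hours 27 minutes → arrive 09:48 UTC on Sep 7.
Flight 2 in UTC: 22:05 + 4:00 = 02:05 on Sep 7.
+8 hours 15 minutes → arrive 10:20 UTC on Sep 7.
Flight 1 lands earlier by 32 minutes.

the first, by 32 minutes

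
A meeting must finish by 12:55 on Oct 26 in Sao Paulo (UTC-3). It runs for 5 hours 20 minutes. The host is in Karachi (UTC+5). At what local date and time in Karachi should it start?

15:35 on October 26

Target end time in UTC: 12:55 + 3:00 = 15:55 on Oct 26.
Subtract 5 hours and 20 minutes → start 10:35 UTC on Oct 26.
Karachi is UTC+5:00: 10:35 + 5:00 = 15:35 on Oct 26.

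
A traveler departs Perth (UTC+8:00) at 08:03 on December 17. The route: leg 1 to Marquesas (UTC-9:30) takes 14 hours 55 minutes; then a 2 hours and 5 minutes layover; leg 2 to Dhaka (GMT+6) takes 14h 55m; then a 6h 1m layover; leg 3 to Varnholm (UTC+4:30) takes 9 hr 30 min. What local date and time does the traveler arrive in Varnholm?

Convert departure to UTC: 08:03 − 8:00 = 00:03 UTC on Dec 17.
Add 14 hours 55 minutes leg 1 → 14:58 UTC.
Add 2 hours and 5 minutes layover in Marquesas → 17:03 UTC.
Add 14 hours and 55 minutes leg 2 → 07:58 UTC (Dec 18).
Add 6 hours and 1 minute layover in Dhaka → 13:59 UTC.
Add 9 hours 30 minutes leg 3 → 23:29 UTC.
Varnholm is UTC+4:30, so local arrival = 23:29 + 4:30 = 03:59 on Dec 19.

03:59 on Dec 19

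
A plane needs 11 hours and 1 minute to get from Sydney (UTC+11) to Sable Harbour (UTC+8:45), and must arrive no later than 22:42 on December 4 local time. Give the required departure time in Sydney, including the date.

Target arrival in UTC: 22:42 − 8:45 = 13:57 on Dec 4.
Subtract 11 hours 1 minute → departure 02:56 UTC on Dec 4.
Sydney is UTC+11:00: 02:56 + 11:00 = 13:56 on Dec 4.

13:56 on December 4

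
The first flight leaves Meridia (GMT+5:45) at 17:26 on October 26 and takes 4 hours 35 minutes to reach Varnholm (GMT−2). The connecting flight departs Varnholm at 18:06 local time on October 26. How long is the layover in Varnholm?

Convert departure to UTC: 17:26 − 5:45 = 11:41 UTC on Oct 26.
Add 4 hours and 35 minutes flight time → 16:16 UTC.
Varnholm is UTC−2:00, so local arrival = 16:16 − 2:00 = 14:16 on Oct 26.
Layover = 18:06 − 14:16 = 3 hours 50 minutes.

3 hours 50 minutes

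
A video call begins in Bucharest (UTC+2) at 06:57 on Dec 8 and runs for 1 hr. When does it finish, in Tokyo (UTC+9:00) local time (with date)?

14:57 on December 8

Tokyo is 7:00 ahead of Bucharest.
After 1 hour it is 07:57 in Bucharest.
Shift by the zone difference: 07:57 + 7:00 = 14:57 on Dec 8 in Tokyo.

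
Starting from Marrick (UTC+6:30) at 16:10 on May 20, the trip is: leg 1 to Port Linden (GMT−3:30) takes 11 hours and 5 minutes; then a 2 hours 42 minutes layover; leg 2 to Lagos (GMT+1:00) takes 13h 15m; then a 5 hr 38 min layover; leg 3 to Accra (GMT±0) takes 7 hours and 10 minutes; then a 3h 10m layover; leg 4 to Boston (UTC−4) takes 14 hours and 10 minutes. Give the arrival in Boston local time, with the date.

Convert departure to UTC: 16:10 − 6:30 = 09:40 UTC on May 20.
Add 11 hours 5 minutes leg 1 → 20:45 UTC.
Add 2 hours and 42 minutes layover in Port Linden → 23:27 UTC.
Add 13 hours 15 minutes leg 2 → 12:42 UTC (May 21).
Add 5 hours and 38 minutes layover in Lagos → 18:20 UTC.
Add 7 hours 10 minutes leg 3 → 01:30 UTC (May 22).
Add 3 hours 10 minutes layover in Accra → 04:40 UTC.
Add 14 hours and 10 minutes leg 4 → 18:50 UTC.
Boston is UTC−4:00, so local arrival = 18:50 − 4:00 = 14:50 on May 22.

14:50 on May 22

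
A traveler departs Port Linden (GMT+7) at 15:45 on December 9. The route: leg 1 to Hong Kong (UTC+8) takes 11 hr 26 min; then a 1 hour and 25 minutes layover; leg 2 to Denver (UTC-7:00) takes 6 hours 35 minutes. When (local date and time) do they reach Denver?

21:11 on Dec 9

Convert departure to UTC: 15:45 − 7:00 = 08:45 UTC on Dec 9.
Add 11 hours and 26 minutes leg 1 → 20:11 UTC.
Add 1 hour 25 minutes layover in Hong Kong → 21:36 UTC.
Add 6 hours and 35 minutes leg 2 → 04:11 UTC (Dec 10).
Denver is UTC−7:00, so local arrival = 04:11 − 7:00 = 21:11 on Dec 9.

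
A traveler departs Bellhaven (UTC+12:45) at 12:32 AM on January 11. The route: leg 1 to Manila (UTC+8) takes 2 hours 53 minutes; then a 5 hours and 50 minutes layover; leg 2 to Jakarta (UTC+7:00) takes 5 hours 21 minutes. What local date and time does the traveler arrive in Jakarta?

Convert departure to UTC: 12:32 AM − 12:45 = 11:47 AM UTC on Jan 10.
Add 2 hours 53 minutes leg 1 → 2:40 PM UTC.
Add 5 hours and 50 minutes layover in Manila → 8:30 PM UTC.
Add 5 hours and 21 minutes leg 2 → 1:51 AM UTC (Jan 11).
Jakarta is UTC+7:00, so local arrival = 1:51 AM + 7:00 = 8:51 AM on Jan 11.

8:51 AM on January 11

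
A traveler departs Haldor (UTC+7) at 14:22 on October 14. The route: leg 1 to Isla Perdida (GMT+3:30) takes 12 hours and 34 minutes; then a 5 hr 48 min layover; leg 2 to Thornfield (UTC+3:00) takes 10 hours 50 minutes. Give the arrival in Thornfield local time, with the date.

15:34 on Oct 15

Convert departure to UTC: 14:22 − 7:00 = 07:22 UTC on Oct 14.
Add 12 hours and 34 minutes leg 1 → 19:56 UTC.
Add 5 hours and 48 minutes layover in Isla Perdida → 01:44 UTC (Oct 15).
Add 10 hours and 50 minutes leg 2 → 12:34 UTC.
Thornfield is UTC+3:00, so local arrival = 12:34 + 3:00 = 15:34 on Oct 15.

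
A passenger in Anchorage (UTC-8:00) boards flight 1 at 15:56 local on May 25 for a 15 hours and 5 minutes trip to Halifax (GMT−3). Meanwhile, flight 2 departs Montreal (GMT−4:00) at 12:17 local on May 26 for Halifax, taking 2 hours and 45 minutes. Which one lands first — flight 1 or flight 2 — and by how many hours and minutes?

Flight 1 in UTC: 15:56 + 8:00 = 23:56 on May 25.
+15 hours and 5 minutes → arrive 15:01 UTC on May 26.
Flight 2 in UTC: 12:17 + 4:00 = 16:17 on May 26.
+2 hours and 45 minutes → arrive 19:02 UTC on May 26.
Flight 1 lands earlier by 4 hours 1 minute.

the first, by 4 hours 1 minute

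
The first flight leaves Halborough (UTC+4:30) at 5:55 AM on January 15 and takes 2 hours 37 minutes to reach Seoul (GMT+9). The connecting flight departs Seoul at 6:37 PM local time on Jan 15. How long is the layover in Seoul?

5 hours 35 minutes

Convert departure to UTC: 5:55 AM − 4:30 = 1:25 AM UTC on Jan 15.
Add 2 hours and 37 minutes flight time → 4:02 AM UTC.
Seoul is UTC+9:00, so local arrival = 4:02 AM + 9:00 = 1:02 PM on Jan 15.
Layover = 6:37 PM − 1:02 PM = 5 hours 35 minutes.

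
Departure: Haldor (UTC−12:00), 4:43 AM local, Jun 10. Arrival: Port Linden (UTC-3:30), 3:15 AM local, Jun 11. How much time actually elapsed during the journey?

14 hours 2 minutes

Departure in UTC: 4:43 AM + 12:00 = 4:43 PM on Jun 10.
Arrival in UTC: 3:15 AM + 3:30 = 6:45 AM on Jun 11.
Elapsed = 6:45 AM − 4:43 PM (+1 day) = 14 hours 2 minutes.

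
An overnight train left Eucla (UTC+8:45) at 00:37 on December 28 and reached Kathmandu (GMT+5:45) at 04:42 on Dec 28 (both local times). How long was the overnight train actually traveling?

7 hours 5 minutes

Departure in UTC: 00:37 − 8:45 = 15:52 on Dec 27.
Arrival in UTC: 04:42 − 5:45 = 22:57 on Dec 27.
Elapsed = 22:57 − 15:52 = 7 hours 5 minutes.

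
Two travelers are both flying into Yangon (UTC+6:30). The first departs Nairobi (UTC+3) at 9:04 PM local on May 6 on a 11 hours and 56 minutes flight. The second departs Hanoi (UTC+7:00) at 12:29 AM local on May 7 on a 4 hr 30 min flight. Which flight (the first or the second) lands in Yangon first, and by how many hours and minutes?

the second, by 8 hours 1 minute

Flight 1 in UTC: 9:04 PM − 3:00 = 6:04 PM on May 6.
+11 hours 56 minutes → arrive 6:00 AM UTC on May 7.
Flight 2 in UTC: 12:29 AM − 7:00 = 5:29 PM on May 6.
+4 hours and 30 minutes → arrive 9:59 PM UTC on May 6.
Flight 2 lands earlier by 8 hours 1 minute.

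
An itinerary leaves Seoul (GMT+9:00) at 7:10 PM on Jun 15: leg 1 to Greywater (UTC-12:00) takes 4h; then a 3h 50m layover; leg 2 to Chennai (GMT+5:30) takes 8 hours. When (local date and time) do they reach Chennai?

Convert departure to UTC: 7:10 PM − 9:00 = 10:10 AM UTC on Jun 15.
Add 4 hours leg 1 → 2:10 PM UTC.
Add 3 hours 50 minutes layover in Greywater → 6:00 PM UTC.
Add 8 hours leg 2 → 2:00 AM UTC (Jun 16).
Chennai is UTC+5:30, so local arrival = 2:00 AM + 5:30 = 7:30 AM on Jun 16.

7:30 AM on June 16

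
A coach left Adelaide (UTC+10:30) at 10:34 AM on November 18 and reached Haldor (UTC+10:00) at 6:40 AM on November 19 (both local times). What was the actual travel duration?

20 hours 36 minutes

Departure in UTC: 10:34 AM − 10:30 = 12:04 AM on Nov 18.
Arrival in UTC: 6:40 AM − 10:00 = 8:40 PM on Nov 18.
Elapsed = 8:40 PM − 12:04 AM = 20 hours 36 minutes.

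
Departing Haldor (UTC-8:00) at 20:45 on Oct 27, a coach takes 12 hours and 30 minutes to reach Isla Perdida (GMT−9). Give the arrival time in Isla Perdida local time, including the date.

Convert departure to UTC: 20:45 + 8:00 = 04:45 UTC on Oct 28.
Add 12 hours and 30 minutes travel time → 17:15 UTC.
Isla Perdida is UTC−9:00, so local arrival = 17:15 − 9:00 = 08:15 on Oct 28.

08:15 on October 28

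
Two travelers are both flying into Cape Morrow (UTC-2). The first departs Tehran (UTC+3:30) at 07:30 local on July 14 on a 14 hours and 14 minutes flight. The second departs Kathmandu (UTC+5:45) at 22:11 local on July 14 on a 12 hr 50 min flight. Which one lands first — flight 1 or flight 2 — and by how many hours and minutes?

the first, by 11 hours 2 minutes

Flight 1 in UTC: 07:30 − 3:30 = 04:00 on Jul 14.
+14 hours and 14 minutes → arrive 18:14 UTC on Jul 14.
Flight 2 in UTC: 22:11 − 5:45 = 16:26 on Jul 14.
+12 hours 50 minutes → arrive 05:16 UTC on Jul 15.
Flight 1 lands earlier by 11 hours 2 minutes.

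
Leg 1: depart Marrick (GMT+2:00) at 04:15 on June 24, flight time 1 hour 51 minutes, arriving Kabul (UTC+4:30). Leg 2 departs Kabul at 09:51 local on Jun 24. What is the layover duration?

1 hour 15 minutes

Convert departure to UTC: 04:15 − 2:00 = 02:15 UTC on Jun 24.
Add 1 hour and 51 minutes flight time → 04:06 UTC.
Kabul is UTC+4:30, so local arrival = 04:06 + 4:30 = 08:36 on Jun 24.
Layover = 09:51 − 08:36 = 1 hour 15 minutes.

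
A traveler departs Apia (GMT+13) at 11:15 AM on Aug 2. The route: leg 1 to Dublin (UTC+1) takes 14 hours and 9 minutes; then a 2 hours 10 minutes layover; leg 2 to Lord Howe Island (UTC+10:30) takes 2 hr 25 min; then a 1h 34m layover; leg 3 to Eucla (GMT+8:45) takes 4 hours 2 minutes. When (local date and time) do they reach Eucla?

Convert departure to UTC: 11:15 AM − 13:00 = 10:15 PM UTC on Aug 1.
Add 14 hours 9 minutes leg 1 → 12:24 PM UTC (Aug 2).
Add 2 hours 10 minutes layover in Dublin → 2:34 PM UTC.
Add 2 hours 25 minutes leg 2 → 4:59 PM UTC.
Add 1 hour and 34 minutes layover in Lord Howe Island → 6:33 PM UTC.
Add 4 hours and 2 minutes leg 3 → 10:35 PM UTC.
Eucla is UTC+8:45, so local arrival = 10:35 PM + 8:45 = 7:20 AM on Aug 3.

7:20 AM on Aug 3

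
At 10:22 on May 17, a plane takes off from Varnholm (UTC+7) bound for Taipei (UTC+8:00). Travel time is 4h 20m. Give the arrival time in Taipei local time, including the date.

15:42 on May 17

Convert departure to UTC: 10:22 − 7:00 = 03:22 UTC on May 17.
Add 4 hours 20 minutes travel time → 07:42 UTC.
Taipei is UTC+8:00, so local arrival = 07:42 + 8:00 = 15:42 on May 17.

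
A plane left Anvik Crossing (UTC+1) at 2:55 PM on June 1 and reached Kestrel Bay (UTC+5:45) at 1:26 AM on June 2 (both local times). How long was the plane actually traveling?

5 hours 46 minutes

Departure in UTC: 2:55 PM − 1:00 = 1:55 PM on Jun 1.
Arrival in UTC: 1:26 AM − 5:45 = 7:41 PM on Jun 1.
Elapsed = 7:41 PM − 1:55 PM = 5 hours 46 minutes.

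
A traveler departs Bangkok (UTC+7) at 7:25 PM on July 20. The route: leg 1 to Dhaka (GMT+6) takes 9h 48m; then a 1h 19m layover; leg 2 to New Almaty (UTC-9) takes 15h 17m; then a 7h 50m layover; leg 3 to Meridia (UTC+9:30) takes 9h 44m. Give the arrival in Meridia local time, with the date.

5:53 PM on July 22

Convert departure to UTC: 7:25 PM − 7:00 = 12:25 PM UTC on Jul 20.
Add 9 hours and 48 minutes leg 1 → 10:13 PM UTC.
Add 1 hour and 19 minutes layover in Dhaka → 11:32 PM UTC.
Add 15 hours 17 minutes leg 2 → 2:49 PM UTC (Jul 21).
Add 7 hours 50 minutes layover in New Almaty → 10:39 PM UTC.
Add 9 hours and 44 minutes leg 3 → 8:23 AM UTC (Jul 22).
Meridia is UTC+9:30, so local arrival = 8:23 AM + 9:30 = 5:53 PM on Jul 22.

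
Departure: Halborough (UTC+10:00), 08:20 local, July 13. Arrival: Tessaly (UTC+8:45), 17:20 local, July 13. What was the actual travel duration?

Tessaly is 1:15 behind Halborough.
Clock-face elapsed time (ignoring zones) is 9 hours.
Actual elapsed = 9 hours + 1:15 = 10 hours 15 minutes.

10 hours 15 minutes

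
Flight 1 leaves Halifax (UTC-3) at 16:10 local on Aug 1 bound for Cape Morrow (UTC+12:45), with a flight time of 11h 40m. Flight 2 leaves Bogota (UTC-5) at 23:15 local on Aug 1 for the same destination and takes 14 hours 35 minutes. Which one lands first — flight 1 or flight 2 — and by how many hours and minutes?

Flight 1 in UTC: 16:10 + 3:00 = 19:10 on Aug 1.
+11 hours and 40 minutes → arrive 06:50 UTC on Aug 2.
Flight 2 in UTC: 23:15 + 5:00 = 04:15 on Aug 2.
+14 hours and 35 minutes → arrive 18:50 UTC on Aug 2.
Flight 1 lands earlier by 12 hours.

the first, by 12 hours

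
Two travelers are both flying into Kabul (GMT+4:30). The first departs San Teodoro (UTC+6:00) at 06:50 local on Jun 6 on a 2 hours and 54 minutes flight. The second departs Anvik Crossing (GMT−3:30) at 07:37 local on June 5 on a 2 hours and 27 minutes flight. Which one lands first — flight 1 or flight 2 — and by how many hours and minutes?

Flight 1 in UTC: 06:50 − 6:00 = 00:50 on Jun 6.
+2 hours 54 minutes → arrive 03:44 UTC on Jun 6.
Flight 2 in UTC: 07:37 + 3:30 = 11:07 on Jun 5.
+2 hours 27 minutes → arrive 13:34 UTC on Jun 5.
Flight 2 lands earlier by 14 hours 10 minutes.

the second, by 14 hours 10 minutes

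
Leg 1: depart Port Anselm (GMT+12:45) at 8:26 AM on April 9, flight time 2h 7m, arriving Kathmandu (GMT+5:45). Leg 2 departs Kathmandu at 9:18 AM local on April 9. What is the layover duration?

5 hours 45 minutes

Convert departure to UTC: 8:26 AM − 12:45 = 7:41 PM UTC on Apr 8.
Add 2 hours and 7 minutes flight time → 9:48 PM UTC.
Kathmandu is UTC+5:45, so local arrival = 9:48 PM + 5:45 = 3:33 AM on Apr 9.
Layover = 9:18 AM − 3:33 AM = 5 hours 45 minutes.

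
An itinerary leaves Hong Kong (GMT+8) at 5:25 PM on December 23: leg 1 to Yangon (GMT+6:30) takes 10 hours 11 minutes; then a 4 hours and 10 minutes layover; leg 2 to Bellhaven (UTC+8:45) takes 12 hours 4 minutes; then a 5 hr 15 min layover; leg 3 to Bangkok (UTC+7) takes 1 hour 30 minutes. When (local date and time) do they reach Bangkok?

Convert departure to UTC: 5:25 PM − 8:00 = 9:25 AM UTC on Dec 23.
Add 10 hours and 11 minutes leg 1 → 7:36 PM UTC.
Add 4 hours and 10 minutes layover in Yangon → 11:46 PM UTC.
Add 12 hours 4 minutes leg 2 → 11:50 AM UTC (Dec 24).
Add 5 hours 15 minutes layover in Bellhaven → 5:05 PM UTC.
Add 1 hour 30 minutes leg 3 → 6:35 PM UTC.
Bangkok is UTC+7:00, so local arrival = 6:35 PM + 7:00 = 1:35 AM on Dec 25.

1:35 AM on Dec 25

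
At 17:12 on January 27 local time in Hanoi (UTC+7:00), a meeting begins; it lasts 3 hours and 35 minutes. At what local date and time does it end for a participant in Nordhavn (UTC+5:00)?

Convert start to UTC: 17:12 − 7:00 = 10:12 UTC on Jan 27.
Add 3 hours and 35 minutes duration → 13:47 UTC.
Nordhavn is UTC+5:00, so local end time = 13:47 + 5:00 = 18:47 on Jan 27.

18:47 on Jan 27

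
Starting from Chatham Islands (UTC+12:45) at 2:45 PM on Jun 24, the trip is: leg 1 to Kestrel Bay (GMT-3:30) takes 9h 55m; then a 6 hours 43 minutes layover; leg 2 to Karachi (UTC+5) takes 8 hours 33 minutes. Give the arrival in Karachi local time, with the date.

8:11 AM on June 25

Convert departure to UTC: 2:45 PM − 12:45 = 2:00 AM UTC on Jun 24.
Add 9 hours 55 minutes leg 1 → 11:55 AM UTC.
Add 6 hours 43 minutes layover in Kestrel Bay → 6:38 PM UTC.
Add 8 hours 33 minutes leg 2 → 3:11 AM UTC (Jun 25).
Karachi is UTC+5:00, so local arrival = 3:11 AM + 5:00 = 8:11 AM on Jun 25.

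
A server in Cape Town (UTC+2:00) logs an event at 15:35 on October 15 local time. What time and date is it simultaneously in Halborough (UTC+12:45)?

02:20 on October 16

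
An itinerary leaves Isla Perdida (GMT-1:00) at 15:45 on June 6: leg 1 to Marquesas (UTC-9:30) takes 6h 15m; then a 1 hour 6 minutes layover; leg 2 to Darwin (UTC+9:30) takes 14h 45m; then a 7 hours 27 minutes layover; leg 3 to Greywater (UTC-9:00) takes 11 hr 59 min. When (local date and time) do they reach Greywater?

Convert departure to UTC: 15:45 + 1:00 = 16:45 UTC on Jun 6.
Add 6 hours and 15 minutes leg 1 → 23:00 UTC.
Add 1 hour 6 minutes layover in Marquesas → 00:06 UTC (Jun 7).
Add 14 hours 45 minutes leg 2 → 14:51 UTC.
Add 7 hours 27 minutes layover in Darwin → 22:18 UTC.
Add 11 hours 59 minutes leg 3 → 10:17 UTC (Jun 8).
Greywater is UTC−9:00, so local arrival = 10:17 − 9:00 = 01:17 on Jun 8.

01:17 on June 8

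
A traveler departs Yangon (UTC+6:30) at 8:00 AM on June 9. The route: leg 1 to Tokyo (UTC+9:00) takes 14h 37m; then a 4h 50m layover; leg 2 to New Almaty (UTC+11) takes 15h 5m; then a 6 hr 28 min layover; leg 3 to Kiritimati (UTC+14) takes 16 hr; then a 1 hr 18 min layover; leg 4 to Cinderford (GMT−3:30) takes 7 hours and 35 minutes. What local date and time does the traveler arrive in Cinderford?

Convert departure to UTC: 8:00 AM − 6:30 = 1:30 AM UTC on Jun 9.
Add 14 hours 37 minutes leg 1 → 4:07 PM UTC.
Add 4 hours and 50 minutes layover in Tokyo → 8:57 PM UTC.
Add 15 hours 5 minutes leg 2 → 12:02 PM UTC (Jun 10).
Add 6 hours and 28 minutes layover in New Almaty → 6:30 PM UTC.
Add 16 hours leg 3 → 10:30 AM UTC (Jun 11).
Add 1 hour and 18 minutes layover in Kiritimati → 11:48 AM UTC.
Add 7 hours 35 minutes leg 4 → 7:23 PM UTC.
Cinderford is UTC−3:30, so local arrival = 7:23 PM − 3:30 = 3:53 PM on Jun 11.

3:53 PM on June 11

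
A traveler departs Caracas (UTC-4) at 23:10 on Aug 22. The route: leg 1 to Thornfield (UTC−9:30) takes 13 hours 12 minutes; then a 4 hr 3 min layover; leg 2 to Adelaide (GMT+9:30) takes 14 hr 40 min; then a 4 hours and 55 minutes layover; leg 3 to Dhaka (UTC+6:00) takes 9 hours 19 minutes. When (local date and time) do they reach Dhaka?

07:19 on August 25

Convert departure to UTC: 23:10 + 4:00 = 03:10 UTC on Aug 23.
Add 13 hours 12 minutes leg 1 → 16:22 UTC.
Add 4 hours 3 minutes layover in Thornfield → 20:25 UTC.
Add 14 hours and 40 minutes leg 2 → 11:05 UTC (Aug 24).
Add 4 hours and 55 minutes layover in Adelaide → 16:00 UTC.
Add 9 hours 19 minutes leg 3 → 01:19 UTC (Aug 25).
Dhaka is UTC+6:00, so local arrival = 01:19 + 6:00 = 07:19 on Aug 25.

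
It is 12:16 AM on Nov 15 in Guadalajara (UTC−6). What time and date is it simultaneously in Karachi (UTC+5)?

11:16 AM on November 15

In UTC: 12:16 AM + 6:00 = 6:16 AM on Nov 15.
Karachi is UTC+5:00: 6:16 AM + 5:00 = 11:16 AM on Nov 15.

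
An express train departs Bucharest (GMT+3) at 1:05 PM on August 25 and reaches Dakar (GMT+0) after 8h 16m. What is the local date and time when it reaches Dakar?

Dakar is 3:00 behind Bucharest.
After 8 hours and 16 minutes it is 9:21 PM in Bucharest.
Shift by the zone difference: 9:21 PM − 3:00 = 6:21 PM on Aug 25 in Dakar.

6:21 PM on August 25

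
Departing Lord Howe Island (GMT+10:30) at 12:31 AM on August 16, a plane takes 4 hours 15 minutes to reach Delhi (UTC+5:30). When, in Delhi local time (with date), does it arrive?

11:46 PM on August 15

Delhi is 5:00 behind Lord Howe Island.
After 4 hours 15 minutes it is 4:46 AM in Lord Howe Island.
Shift by the zone difference: 4:46 AM − 5:00 = 11:46 PM on Aug 15 in Delhi.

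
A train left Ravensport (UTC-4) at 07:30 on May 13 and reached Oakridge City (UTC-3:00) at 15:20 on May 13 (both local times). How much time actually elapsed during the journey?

Departure in UTC: 07:30 + 4:00 = 11:30 on May 13.
Arrival in UTC: 15:20 + 3:00 = 18:20 on May 13.
Elapsed = 18:20 − 11:30 = 6 hours 50 minutes.

6 hours 50 minutes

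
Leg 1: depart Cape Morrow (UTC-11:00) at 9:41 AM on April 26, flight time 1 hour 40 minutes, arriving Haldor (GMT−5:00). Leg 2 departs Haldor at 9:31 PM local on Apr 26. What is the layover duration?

Convert departure to UTC: 9:41 AM + 11:00 = 8:41 PM UTC on Apr 26.
Add 1 hour and 40 minutes flight time → 10:21 PM UTC.
Haldor is UTC−5:00, so local arrival = 10:21 PM − 5:00 = 5:21 PM on Apr 26.
Layover = 9:31 PM − 5:21 PM = 4 hours 10 minutes.

4 hours 10 minutes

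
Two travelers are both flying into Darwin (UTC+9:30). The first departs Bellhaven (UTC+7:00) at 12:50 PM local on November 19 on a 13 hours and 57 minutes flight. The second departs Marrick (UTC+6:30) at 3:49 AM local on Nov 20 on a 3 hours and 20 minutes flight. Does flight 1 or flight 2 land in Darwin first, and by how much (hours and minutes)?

Flight 1 in UTC: 12:50 PM − 7:00 = 5:50 AM on Nov 19.
+13 hours 57 minutes → arrive 7:47 PM UTC on Nov 19.
Flight 2 in UTC: 3:49 AM − 6:30 = 9:19 PM on Nov 19.
+3 hours 20 minutes → arrive 12:39 AM UTC on Nov 20.
Flight 1 lands earlier by 4 hours 52 minutes.

the first, by 4 hours 52 minutes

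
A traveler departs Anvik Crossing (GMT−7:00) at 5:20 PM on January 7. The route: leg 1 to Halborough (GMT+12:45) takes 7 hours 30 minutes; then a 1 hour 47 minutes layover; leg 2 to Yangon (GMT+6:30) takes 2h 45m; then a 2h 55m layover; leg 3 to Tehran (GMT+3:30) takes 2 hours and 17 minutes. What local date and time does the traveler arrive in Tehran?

Convert departure to UTC: 5:20 PM + 7:00 = 12:20 AM UTC on Jan 8.
Add 7 hours 30 minutes leg 1 → 7:50 AM UTC.
Add 1 hour and 47 minutes layover in Halborough → 9:37 AM UTC.
Add 2 hours and 45 minutes leg 2 → 12:22 PM UTC.
Add 2 hours and 55 minutes layover in Yangon → 3:17 PM UTC.
Add 2 hours and 17 minutes leg 3 → 5:34 PM UTC.
Tehran is UTC+3:30, so local arrival = 5:34 PM + 3:30 = 9:04 PM on Jan 8.

9:04 PM on January 8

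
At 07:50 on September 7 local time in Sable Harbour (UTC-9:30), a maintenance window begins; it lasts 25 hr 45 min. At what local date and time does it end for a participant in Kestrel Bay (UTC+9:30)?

Convert start to UTC: 07:50 + 9:30 = 17:20 UTC on Sep 7.
Add 25 hours 45 minutes duration → 19:05 UTC (Sep 8).
Kestrel Bay is UTC+9:30, so local end time = 19:05 + 9:30 = 04:35 on Sep 9.

04:35 on September 9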